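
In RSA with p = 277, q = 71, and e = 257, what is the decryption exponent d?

16313

φ(n) = (p−1)(q−1) = 276·70 = 19320.
Need d with 257·d ≡ 1 (mod 19320). Apply the extended Euclidean algorithm:
19320 = 75·257 + 45
257 = 5·45 + 32
45 = 1·32 + 13
32 = 2·13 + 6
13 = 2·6 + 1
6 = 6·1 + 0
Back-substitute:
1 = 13 − 2·6
1 = −2·32 + 5·13
1 = 5·45 − 7·32
1 = −7·257 + 40·45
1 = 40·19320 − 3007·257
So 257·(-3007) ≡ 1 (mod 19320), hence d ≡ -3007 ≡ 16313 (mod 19320).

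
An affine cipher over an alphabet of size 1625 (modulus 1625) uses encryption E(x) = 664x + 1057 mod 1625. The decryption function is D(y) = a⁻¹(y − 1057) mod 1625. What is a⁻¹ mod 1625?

Extended Euclidean algorithm:
1625 = 2*664 + 297
664 = 2*297 + 70
297 = 4*70 + 17
70 = 4*17 + 2
17 = 8*2 + 1
2 = 2*1 + 0
The gcd is 1. Working backward:
1 = 17 − 8·2
1 = −8·70 + 33·17
1 = 33·297 − 140·70
1 = −140·664 + 313·297
1 = 313·1625 − 766·664
Hence 664⁻¹ ≡ -766 ≡ 859 (mod 1625).

859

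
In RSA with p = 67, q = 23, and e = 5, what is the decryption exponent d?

581

φ(n) = (p−1)(q−1) = 66·22 = 1452.
Need d with 5·d ≡ 1 (mod 1452). Apply the extended Euclidean algorithm:
1452 = 290×5 + 2
5 = 2×2 + 1
2 = 2×1 + 0
Back-substitute:
1 = 5 − 2·2
1 = −2·1452 + 581·5
So 5·581 ≡ 1 (mod 1452), hence d = 581.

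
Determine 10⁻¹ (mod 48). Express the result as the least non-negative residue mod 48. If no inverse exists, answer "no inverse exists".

Euclidean algorithm on 48, 10:
48 = 4·10 + 8
10 = 1·8 + 2
8 = 4·2 + 0
gcd(10, 48) = 2 ≠ 1, so 10 has no multiplicative inverse modulo 48.

no inverse exists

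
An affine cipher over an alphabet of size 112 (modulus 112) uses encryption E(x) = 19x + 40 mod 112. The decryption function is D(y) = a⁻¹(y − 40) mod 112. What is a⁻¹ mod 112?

59

Extended Euclidean algorithm:
112 = 5×19 + 17
19 = 1×17 + 2
17 = 8×2 + 1
2 = 2×1 + 0
Since gcd(19, 112) = 1, back-substitute to write 1 as a combination:
1 = 17 − 8·2
1 = −8·19 + 9·17
1 = 9·112 − 53·19
So 19·(-53) ≡ 1 (mod 112), and -53 ≡ 59 (mod 112).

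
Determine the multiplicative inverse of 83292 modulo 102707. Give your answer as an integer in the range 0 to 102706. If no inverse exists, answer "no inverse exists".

no inverse exists

Euclidean algorithm on 102707, 83292:
102707 = 1×83292 + 19415
83292 = 4×19415 + 5632
19415 = 3×5632 + 2519
5632 = 2×2519 + 594
2519 = 4×594 + 143
594 = 4×143 + 22
143 = 6×22 + 11
22 = 2×11 + 0
The gcd is 11, not 1, hence no inverse exists.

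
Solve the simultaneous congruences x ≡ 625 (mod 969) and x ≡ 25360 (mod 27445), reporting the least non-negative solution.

Write x = 625 + 969·k. Then 969·k ≡ 25360 − 625 ≡ 24735 (mod 27445).
Need 969⁻¹ mod 27445. Extended Euclid on (27445, 969):
27445 = 28×969 + 313
969 = 3×313 + 30
313 = 10×30 + 13
30 = 2×13 + 4
13 = 3×4 + 1
4 = 4×1 + 0
Back-substitute:
1 = 13 − 3·4
1 = −3·30 + 7·13
1 = 7·313 − 73·30
1 = −73·969 + 226·313
1 = 226·27445 − 6401·969
969⁻¹ ≡ 21044 (mod 27445), so k ≡ 21044·24735 ≡ 1470 (mod 27445).
x = 625 + 969·1470 = 1425055.

1425055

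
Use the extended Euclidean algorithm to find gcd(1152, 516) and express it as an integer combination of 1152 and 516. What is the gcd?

Apply Euclid's algorithm to 1152 and 516:
1152 = 2·516 + 120
516 = 4·120 + 36
120 = 3·36 + 12
36 = 3·12 + 0
gcd(1152, 516) = 12.
Working backward:
12 = 120 − 3·36
12 = −3·516 + 13·120
12 = 13·1152 − 29·516
So 12 = (13)·1152 + (-29)·516.

12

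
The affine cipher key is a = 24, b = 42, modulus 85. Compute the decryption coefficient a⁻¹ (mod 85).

gcd(85, 24) by repeated division:
85 = 3×24 + 13
24 = 1×13 + 11
13 = 1×11 + 2
11 = 5×2 + 1
2 = 2×1 + 0
The gcd is 1. Working backward:
1 = 11 − 5·2
1 = −5·13 + 6·11
1 = 6·24 − 11·13
1 = −11·85 + 39·24
So 24·39 ≡ 1 (mod 85).

39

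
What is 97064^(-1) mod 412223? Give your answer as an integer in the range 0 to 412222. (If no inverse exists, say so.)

78929

Apply the Euclidean algorithm to 412223 and 97064:
412223 = 4*97064 + 23967
97064 = 4*23967 + 1196
23967 = 20*1196 + 47
1196 = 25*47 + 21
47 = 2*21 + 5
21 = 4*5 + 1
5 = 5*1 + 0
Since gcd(97064, 412223) = 1, back-substitute to write 1 as a combination:
1 = 21 − 4·5
1 = −4·47 + 9·21
1 = 9·1196 − 229·47
1 = −229·23967 + 4589·1196
1 = 4589·97064 − 18585·23967
1 = −18585·412223 + 78929·97064
So 97064·78929 ≡ 1 (mod 412223).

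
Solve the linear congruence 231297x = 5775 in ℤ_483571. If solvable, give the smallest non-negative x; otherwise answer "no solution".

22222

First find gcd(231297, 483571):
483571 = 2*231297 + 20977
231297 = 11*20977 + 550
20977 = 38*550 + 77
550 = 7*77 + 11
77 = 7*11 + 0
gcd = 11 and 11 | 5775, so solutions exist. Divide through by 11: 21027x ≡ 525 (mod 43961).
Now find 21027⁻¹ mod 43961:
43961 = 2*21027 + 1907
21027 = 11*1907 + 50
1907 = 38*50 + 7
50 = 7*7 + 1
7 = 7*1 + 0
Back-substitute:
1 = 50 − 7·7
1 = −7·1907 + 267·50
1 = 267·21027 − 2944·1907
1 = −2944·43961 + 6155·21027
So 21027⁻¹ ≡ 6155 (mod 43961).
Then x ≡ 6155·525 ≡ 22222 (mod 43961); the smallest non-negative solution is x = 22222.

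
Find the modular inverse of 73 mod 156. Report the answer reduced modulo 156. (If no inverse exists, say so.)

Run Euclid on (156, 73):
156 = 2·73 + 10
73 = 7·10 + 3
10 = 3·3 + 1
3 = 3·1 + 0
The gcd is 1. Working backward:
1 = 10 − 3·3
1 = −3·73 + 22·10
1 = 22·156 − 47·73
Thus 73·(-47) ≡ 1 (mod 156); reducing, -47 mod 156 = 109.

109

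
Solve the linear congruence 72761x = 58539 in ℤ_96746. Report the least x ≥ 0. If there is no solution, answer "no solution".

2091

First find gcd(72761, 96746):
96746 = 1×72761 + 23985
72761 = 3×23985 + 806
23985 = 29×806 + 611
806 = 1×611 + 195
611 = 3×195 + 26
195 = 7×26 + 13
26 = 2×13 + 0
gcd = 13 and 13 | 58539, so solutions exist. Divide through by 13: 5597x ≡ 4503 (mod 7442).
Now find 5597⁻¹ mod 7442:
7442 = 1·5597 + 1845
5597 = 3·1845 + 62
1845 = 29·62 + 47
62 = 1·47 + 15
47 = 3·15 + 2
15 = 7·2 + 1
2 = 2·1 + 0
Back-substitute:
1 = 15 − 7·2
1 = −7·47 + 22·15
1 = 22·62 − 29·47
1 = −29·1845 + 863·62
1 = 863·5597 − 2618·1845
1 = −2618·7442 + 3481·5597
So 5597⁻¹ ≡ 3481 (mod 7442).
Then x ≡ 3481·4503 ≡ 2091 (mod 7442); the smallest non-negative solution is x = 2091.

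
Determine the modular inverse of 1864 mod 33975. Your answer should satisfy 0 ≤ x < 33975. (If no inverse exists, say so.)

7309

Run Euclid on (33975, 1864):
33975 = 18·1864 + 423
1864 = 4·423 + 172
423 = 2·172 + 79
172 = 2·79 + 14
79 = 5·14 + 9
14 = 1·9 + 5
9 = 1·5 + 4
5 = 1·4 + 1
4 = 4·1 + 0
The gcd is 1. Working backward:
1 = 5 − 4
1 = −9 + 2·5
1 = 2·14 − 3·9
1 = −3·79 + 17·14
1 = 17·172 − 37·79
1 = −37·423 + 91·172
1 = 91·1864 − 401·423
1 = −401·33975 + 7309·1864
So 1864·7309 ≡ 1 (mod 33975).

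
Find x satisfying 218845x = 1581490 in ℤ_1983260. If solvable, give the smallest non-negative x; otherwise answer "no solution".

8834

First find gcd(218845, 1983260):
1983260 = 9×218845 + 13655
218845 = 16×13655 + 365
13655 = 37×365 + 150
365 = 2×150 + 65
150 = 2×65 + 20
65 = 3×20 + 5
20 = 4×5 + 0
gcd = 5 and 5 | 1581490, so solutions exist. Divide through by 5: 43769x ≡ 316298 (mod 396652).
Now find 43769⁻¹ mod 396652:
396652 = 9·43769 + 2731
43769 = 16·2731 + 73
2731 = 37·73 + 30
73 = 2·30 + 13
30 = 2·13 + 4
13 = 3·4 + 1
4 = 4·1 + 0
Back-substitute:
1 = 13 − 3·4
1 = −3·30 + 7·13
1 = 7·73 − 17·30
1 = −17·2731 + 636·73
1 = 636·43769 − 10193·2731
1 = −10193·396652 + 92373·43769
So 43769⁻¹ ≡ 92373 (mod 396652).
Then x ≡ 92373·316298 ≡ 8834 (mod 396652); the smallest non-negative solution is x = 8834.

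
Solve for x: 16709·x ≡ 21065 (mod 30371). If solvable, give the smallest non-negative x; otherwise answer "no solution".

881

First find gcd(16709, 30371):
30371 = 1*16709 + 13662
16709 = 1*13662 + 3047
13662 = 4*3047 + 1474
3047 = 2*1474 + 99
1474 = 14*99 + 88
99 = 1*88 + 11
88 = 8*11 + 0
gcd = 11 and 11 | 21065, so solutions exist. Divide through by 11: 1519x ≡ 1915 (mod 2761).
Now find 1519⁻¹ mod 2761:
2761 = 1×1519 + 1242
1519 = 1×1242 + 277
1242 = 4×277 + 134
277 = 2×134 + 9
134 = 14×9 + 8
9 = 1×8 + 1
8 = 8×1 + 0
Back-substitute:
1 = 9 − 8
1 = −134 + 15·9
1 = 15·277 − 31·134
1 = −31·1242 + 139·277
1 = 139·1519 − 170·1242
1 = −170·2761 + 309·1519
So 1519⁻¹ ≡ 309 (mod 2761).
Then x ≡ 309·1915 ≡ 881 (mod 2761); the smallest non-negative solution is x = 881.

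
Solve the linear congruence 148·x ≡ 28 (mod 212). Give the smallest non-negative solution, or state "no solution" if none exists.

36

First find gcd(148, 212):
212 = 1×148 + 64
148 = 2×64 + 20
64 = 3×20 + 4
20 = 5×4 + 0
gcd = 4 and 4 | 28, so solutions exist. Divide through by 4: 37x ≡ 7 (mod 53).
Now find 37⁻¹ mod 53:
53 = 1·37 + 16
37 = 2·16 + 5
16 = 3·5 + 1
5 = 5·1 + 0
Back-substitute:
1 = 16 − 3·5
1 = −3·37 + 7·16
1 = 7·53 − 10·37
So 37·(-10) ≡ 1 (mod 53), i.e. 37⁻¹ ≡ 43.
Then x ≡ 43·7 ≡ 36 (mod 53); the smallest non-negative solution is x = 36.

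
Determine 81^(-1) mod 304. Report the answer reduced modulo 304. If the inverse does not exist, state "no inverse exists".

gcd(304, 81) by repeated division:
304 = 3·81 + 61
81 = 1·61 + 20
61 = 3·20 + 1
20 = 20·1 + 0
gcd = 1, so the inverse exists. Back-substitute:
1 = 61 − 3·20
1 = −3·81 + 4·61
1 = 4·304 − 15·81
So 81·(-15) ≡ 1 (mod 304), and -15 ≡ 289 (mod 304).

289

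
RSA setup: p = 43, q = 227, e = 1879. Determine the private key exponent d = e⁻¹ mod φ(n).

φ(n) = (p−1)(q−1) = 42·226 = 9492.
Need d with 1879·d ≡ 1 (mod 9492). Apply the extended Euclidean algorithm:
9492 = 5*1879 + 97
1879 = 19*97 + 36
97 = 2*36 + 25
36 = 1*25 + 11
25 = 2*11 + 3
11 = 3*3 + 2
3 = 1*2 + 1
2 = 2*1 + 0
Back-substitute:
1 = 3 − 2
1 = −11 + 4·3
1 = 4·25 − 9·11
1 = −9·36 + 13·25
1 = 13·97 − 35·36
1 = −35·1879 + 678·97
1 = 678·9492 − 3425·1879
So 1879·(-3425) ≡ 1 (mod 9492), hence d ≡ -3425 ≡ 6067 (mod 9492).

6067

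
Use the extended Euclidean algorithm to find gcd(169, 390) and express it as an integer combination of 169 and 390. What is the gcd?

13

Apply Euclid's algorithm to 390 and 169:
390 = 2·169 + 52
169 = 3·52 + 13
52 = 4·13 + 0
gcd(169, 390) = 13.
Working backward:
13 = 169 − 3·52
13 = −3·390 + 7·169
So 13 = (-3)·390 + (7)·169.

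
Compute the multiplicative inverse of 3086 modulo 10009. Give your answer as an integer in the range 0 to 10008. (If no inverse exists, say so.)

Apply the Euclidean algorithm to 10009 and 3086:
10009 = 3*3086 + 751
3086 = 4*751 + 82
751 = 9*82 + 13
82 = 6*13 + 4
13 = 3*4 + 1
4 = 4*1 + 0
Since gcd(3086, 10009) = 1, back-substitute to write 1 as a combination:
1 = 13 − 3·4
1 = −3·82 + 19·13
1 = 19·751 − 174·82
1 = −174·3086 + 715·751
1 = 715·10009 − 2319·3086
So 3086·(-2319) ≡ 1 (mod 10009), and -2319 ≡ 7690 (mod 10009).

7690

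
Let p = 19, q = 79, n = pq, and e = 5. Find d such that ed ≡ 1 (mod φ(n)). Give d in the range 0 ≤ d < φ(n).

281

φ(n) = (p−1)(q−1) = 18·78 = 1404.
Need d with 5·d ≡ 1 (mod 1404). Apply the extended Euclidean algorithm:
1404 = 280×5 + 4
5 = 1×4 + 1
4 = 4×1 + 0
Back-substitute:
1 = 5 − 4
1 = −1404 + 281·5
So 5·281 ≡ 1 (mod 1404), hence d = 281.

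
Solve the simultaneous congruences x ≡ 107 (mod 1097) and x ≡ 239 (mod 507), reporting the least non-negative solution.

Write x = 107 + 1097·k. Then 1097·k ≡ 239 − 107 ≡ 132 (mod 507).
Need 1097⁻¹ mod 507. Extended Euclid on (507, 83):
507 = 6*83 + 9
83 = 9*9 + 2
9 = 4*2 + 1
2 = 2*1 + 0
Back-substitute:
1 = 9 − 4·2
1 = −4·83 + 37·9
1 = 37·507 − 226·83
1097⁻¹ ≡ 281 (mod 507), so k ≡ 281·132 ≡ 81 (mod 507).
x = 107 + 1097·81 = 88964.

88964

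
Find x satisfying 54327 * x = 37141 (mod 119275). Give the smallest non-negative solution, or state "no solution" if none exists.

1408

First find gcd(54327, 119275):
119275 = 2*54327 + 10621
54327 = 5*10621 + 1222
10621 = 8*1222 + 845
1222 = 1*845 + 377
845 = 2*377 + 91
377 = 4*91 + 13
91 = 7*13 + 0
gcd = 13 and 13 | 37141, so solutions exist. Divide through by 13: 4179x ≡ 2857 (mod 9175).
Now find 4179⁻¹ mod 9175:
9175 = 2·4179 + 817
4179 = 5·817 + 94
817 = 8·94 + 65
94 = 1·65 + 29
65 = 2·29 + 7
29 = 4·7 + 1
7 = 7·1 + 0
Back-substitute:
1 = 29 − 4·7
1 = −4·65 + 9·29
1 = 9·94 − 13·65
1 = −13·817 + 113·94
1 = 113·4179 − 578·817
1 = −578·9175 + 1269·4179
So 4179⁻¹ ≡ 1269 (mod 9175).
Then x ≡ 1269·2857 ≡ 1408 (mod 9175); the smallest non-negative solution is x = 1408.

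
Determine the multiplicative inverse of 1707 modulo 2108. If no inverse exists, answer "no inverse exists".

Run Euclid on (2108, 1707):
2108 = 1*1707 + 401
1707 = 4*401 + 103
401 = 3*103 + 92
103 = 1*92 + 11
92 = 8*11 + 4
11 = 2*4 + 3
4 = 1*3 + 1
3 = 3*1 + 0
gcd = 1, so the inverse exists. Back-substitute:
1 = 4 − 3
1 = −11 + 3·4
1 = 3·92 − 25·11
1 = −25·103 + 28·92
1 = 28·401 − 109·103
1 = −109·1707 + 464·401
1 = 464·2108 − 573·1707
So 1707·(-573) ≡ 1 (mod 2108), and -573 ≡ 1535 (mod 2108).

1535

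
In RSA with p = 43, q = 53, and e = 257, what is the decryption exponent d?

φ(n) = (p−1)(q−1) = 42·52 = 2184.
Need d with 257·d ≡ 1 (mod 2184). Apply the extended Euclidean algorithm:
2184 = 8·257 + 128
257 = 2·128 + 1
128 = 128·1 + 0
Back-substitute:
1 = 257 − 2·128
1 = −2·2184 + 17·257
So 257·17 ≡ 1 (mod 2184), hence d = 17.

17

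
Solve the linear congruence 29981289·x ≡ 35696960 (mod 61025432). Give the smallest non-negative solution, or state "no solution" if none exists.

296432

First find gcd(29981289, 61025432):
61025432 = 2*29981289 + 1062854
29981289 = 28*1062854 + 221377
1062854 = 4*221377 + 177346
221377 = 1*177346 + 44031
177346 = 4*44031 + 1222
44031 = 36*1222 + 39
1222 = 31*39 + 13
39 = 3*13 + 0
gcd = 13 and 13 | 35696960, so solutions exist. Divide through by 13: 2306253x ≡ 2745920 (mod 4694264).
Now find 2306253⁻¹ mod 4694264:
4694264 = 2*2306253 + 81758
2306253 = 28*81758 + 17029
81758 = 4*17029 + 13642
17029 = 1*13642 + 3387
13642 = 4*3387 + 94
3387 = 36*94 + 3
94 = 31*3 + 1
3 = 3*1 + 0
Back-substitute:
1 = 94 − 31·3
1 = −31·3387 + 1117·94
1 = 1117·13642 − 4499·3387
1 = −4499·17029 + 5616·13642
1 = 5616·81758 − 26963·17029
1 = −26963·2306253 + 760580·81758
1 = 760580·4694264 − 1548123·2306253
So 2306253·(-1548123) ≡ 1 (mod 4694264), i.e. 2306253⁻¹ ≡ 3146141.
Then x ≡ 3146141·2745920 ≡ 296432 (mod 4694264); the smallest non-negative solution is x = 296432.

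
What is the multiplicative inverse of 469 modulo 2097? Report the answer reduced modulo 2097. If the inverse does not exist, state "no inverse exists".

1243

Extended Euclidean algorithm:
2097 = 4·469 + 221
469 = 2·221 + 27
221 = 8·27 + 5
27 = 5·5 + 2
5 = 2·2 + 1
2 = 2·1 + 0
gcd = 1, so the inverse exists. Back-substitute:
1 = 5 − 2·2
1 = −2·27 + 11·5
1 = 11·221 − 90·27
1 = −90·469 + 191·221
1 = 191·2097 − 854·469
So 469·(-854) ≡ 1 (mod 2097), and -854 ≡ 1243 (mod 2097).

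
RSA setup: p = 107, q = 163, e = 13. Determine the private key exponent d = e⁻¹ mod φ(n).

1321

φ(n) = (p−1)(q−1) = 106·162 = 17172.
Need d with 13·d ≡ 1 (mod 17172). Apply the extended Euclidean algorithm:
17172 = 1320*13 + 12
13 = 1*12 + 1
12 = 12*1 + 0
Back-substitute:
1 = 13 − 12
1 = −17172 + 1321·13
So 13·1321 ≡ 1 (mod 17172), hence d = 1321.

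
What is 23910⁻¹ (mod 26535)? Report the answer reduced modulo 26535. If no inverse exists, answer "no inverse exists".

no inverse exists

Compute gcd(23910, 26535):
26535 = 1*23910 + 2625
23910 = 9*2625 + 285
2625 = 9*285 + 60
285 = 4*60 + 45
60 = 1*45 + 15
45 = 3*15 + 0
The gcd is 15, not 1, hence no inverse exists.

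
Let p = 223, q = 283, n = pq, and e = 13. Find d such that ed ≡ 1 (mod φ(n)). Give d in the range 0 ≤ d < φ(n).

48157

φ(n) = (p−1)(q−1) = 222·282 = 62604.
Need d with 13·d ≡ 1 (mod 62604). Apply the extended Euclidean algorithm:
62604 = 4815·13 + 9
13 = 1·9 + 4
9 = 2·4 + 1
4 = 4·1 + 0
Back-substitute:
1 = 9 − 2·4
1 = −2·13 + 3·9
1 = 3·62604 − 14447·13
So 13·(-14447) ≡ 1 (mod 62604), hence d ≡ -14447 ≡ 48157 (mod 62604).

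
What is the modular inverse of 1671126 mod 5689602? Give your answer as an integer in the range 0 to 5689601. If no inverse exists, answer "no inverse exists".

Compute gcd(1671126, 5689602):
5689602 = 3*1671126 + 676224
1671126 = 2*676224 + 318678
676224 = 2*318678 + 38868
318678 = 8*38868 + 7734
38868 = 5*7734 + 198
7734 = 39*198 + 12
198 = 16*12 + 6
12 = 2*6 + 0
Since gcd = 6 > 1, 1671126 is not a unit mod 5689602.

no inverse exists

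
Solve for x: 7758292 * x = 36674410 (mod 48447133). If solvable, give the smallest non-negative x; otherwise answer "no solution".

9310309

First find gcd(7758292, 48447133):
48447133 = 6*7758292 + 1897381
7758292 = 4*1897381 + 168768
1897381 = 11*168768 + 40933
168768 = 4*40933 + 5036
40933 = 8*5036 + 645
5036 = 7*645 + 521
645 = 1*521 + 124
521 = 4*124 + 25
124 = 4*25 + 24
25 = 1*24 + 1
24 = 24*1 + 0
gcd = 1, so a unique solution mod 48447133 exists.
Back-substitute for the Bézout coefficients:
1 = 25 − 24
1 = −124 + 5·25
1 = 5·521 − 21·124
1 = −21·645 + 26·521
1 = 26·5036 − 203·645
1 = −203·40933 + 1650·5036
1 = 1650·168768 − 6803·40933
1 = −6803·1897381 + 76483·168768
1 = 76483·7758292 − 312735·1897381
1 = −312735·48447133 + 1952893·7758292
So 7758292·(1952893) ≡ 1 (mod 48447133), giving 7758292⁻¹ ≡ 1952893.
x ≡ 7758292⁻¹·36674410 ≡ 1952893·36674410 ≡ 9310309 (mod 48447133).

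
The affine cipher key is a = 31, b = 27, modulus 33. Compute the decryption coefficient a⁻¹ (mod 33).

Extended Euclidean algorithm:
33 = 1*31 + 2
31 = 15*2 + 1
2 = 2*1 + 0
Since gcd(31, 33) = 1, back-substitute to write 1 as a combination:
1 = 31 − 15·2
1 = −15·33 + 16·31
So 31·16 ≡ 1 (mod 33).

16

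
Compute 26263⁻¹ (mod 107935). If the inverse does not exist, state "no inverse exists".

gcd(107935, 26263) by repeated division:
107935 = 4×26263 + 2883
26263 = 9×2883 + 316
2883 = 9×316 + 39
316 = 8×39 + 4
39 = 9×4 + 3
4 = 1×3 + 1
3 = 3×1 + 0
gcd = 1, so the inverse exists. Back-substitute:
1 = 4 − 3
1 = −39 + 10·4
1 = 10·316 − 81·39
1 = −81·2883 + 739·316
1 = 739·26263 − 6732·2883
1 = −6732·107935 + 27667·26263
So 26263·27667 ≡ 1 (mod 107935).

27667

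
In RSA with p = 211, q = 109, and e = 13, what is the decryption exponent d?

φ(n) = (p−1)(q−1) = 210·108 = 22680.
Need d with 13·d ≡ 1 (mod 22680). Apply the extended Euclidean algorithm:
22680 = 1744×13 + 8
13 = 1×8 + 5
8 = 1×5 + 3
5 = 1×3 + 2
3 = 1×2 + 1
2 = 2×1 + 0
Back-substitute:
1 = 3 − 2
1 = −5 + 2·3
1 = 2·8 − 3·5
1 = −3·13 + 5·8
1 = 5·22680 − 8723·13
So 13·(-8723) ≡ 1 (mod 22680), hence d ≡ -8723 ≡ 13957 (mod 22680).

13957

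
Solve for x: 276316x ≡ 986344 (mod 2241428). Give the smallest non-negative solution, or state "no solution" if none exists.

366715

First find gcd(276316, 2241428):
2241428 = 8*276316 + 30900
276316 = 8*30900 + 29116
30900 = 1*29116 + 1784
29116 = 16*1784 + 572
1784 = 3*572 + 68
572 = 8*68 + 28
68 = 2*28 + 12
28 = 2*12 + 4
12 = 3*4 + 0
gcd = 4 and 4 | 986344, so solutions exist. Divide through by 4: 69079x ≡ 246586 (mod 560357).
Now find 69079⁻¹ mod 560357:
560357 = 8·69079 + 7725
69079 = 8·7725 + 7279
7725 = 1·7279 + 446
7279 = 16·446 + 143
446 = 3·143 + 17
143 = 8·17 + 7
17 = 2·7 + 3
7 = 2·3 + 1
3 = 3·1 + 0
Back-substitute:
1 = 7 − 2·3
1 = −2·17 + 5·7
1 = 5·143 − 42·17
1 = −42·446 + 131·143
1 = 131·7279 − 2138·446
1 = −2138·7725 + 2269·7279
1 = 2269·69079 − 20290·7725
1 = −20290·560357 + 164589·69079
So 69079⁻¹ ≡ 164589 (mod 560357).
Then x ≡ 164589·246586 ≡ 366715 (mod 560357); the smallest non-negative solution is x = 366715.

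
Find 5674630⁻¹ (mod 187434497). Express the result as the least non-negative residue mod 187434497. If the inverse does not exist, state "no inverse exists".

181968881

Run Euclid on (187434497, 5674630):
187434497 = 33·5674630 + 171707
5674630 = 33·171707 + 8299
171707 = 20·8299 + 5727
8299 = 1·5727 + 2572
5727 = 2·2572 + 583
2572 = 4·583 + 240
583 = 2·240 + 103
240 = 2·103 + 34
103 = 3·34 + 1
34 = 34·1 + 0
The gcd is 1. Working backward:
1 = 103 − 3·34
1 = −3·240 + 7·103
1 = 7·583 − 17·240
1 = −17·2572 + 75·583
1 = 75·5727 − 167·2572
1 = −167·8299 + 242·5727
1 = 242·171707 − 5007·8299
1 = −5007·5674630 + 165473·171707
1 = 165473·187434497 − 5465616·5674630
Hence 5674630⁻¹ ≡ -5465616 ≡ 181968881 (mod 187434497).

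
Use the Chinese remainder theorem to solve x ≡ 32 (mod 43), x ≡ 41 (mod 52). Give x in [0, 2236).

2225

Write x = 32 + 43·k. Then 43·k ≡ 41 − 32 ≡ 9 (mod 52).
Need 43⁻¹ mod 52. Extended Euclid on (52, 43):
52 = 1×43 + 9
43 = 4×9 + 7
9 = 1×7 + 2
7 = 3×2 + 1
2 = 2×1 + 0
Back-substitute:
1 = 7 − 3·2
1 = −3·9 + 4·7
1 = 4·43 − 19·9
1 = −19·52 + 23·43
43⁻¹ ≡ 23 (mod 52), so k ≡ 23·9 ≡ 51 (mod 52).
x = 32 + 43·51 = 2225.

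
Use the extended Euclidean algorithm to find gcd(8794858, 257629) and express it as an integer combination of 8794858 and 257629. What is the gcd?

1

Repeated division:
8794858 = 34×257629 + 35472
257629 = 7×35472 + 9325
35472 = 3×9325 + 7497
9325 = 1×7497 + 1828
7497 = 4×1828 + 185
1828 = 9×185 + 163
185 = 1×163 + 22
163 = 7×22 + 9
22 = 2×9 + 4
9 = 2×4 + 1
4 = 4×1 + 0
gcd(8794858, 257629) = 1.
Working backward:
1 = 9 − 2·4
1 = −2·22 + 5·9
1 = 5·163 − 37·22
1 = −37·185 + 42·163
1 = 42·1828 − 415·185
1 = −415·7497 + 1702·1828
1 = 1702·9325 − 2117·7497
1 = −2117·35472 + 8053·9325
1 = 8053·257629 − 58488·35472
1 = −58488·8794858 + 1996645·257629
So 1 = (-58488)·8794858 + (1996645)·257629.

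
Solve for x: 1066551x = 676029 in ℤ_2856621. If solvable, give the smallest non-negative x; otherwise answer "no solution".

351604

First find gcd(1066551, 2856621):
2856621 = 2*1066551 + 723519
1066551 = 1*723519 + 343032
723519 = 2*343032 + 37455
343032 = 9*37455 + 5937
37455 = 6*5937 + 1833
5937 = 3*1833 + 438
1833 = 4*438 + 81
438 = 5*81 + 33
81 = 2*33 + 15
33 = 2*15 + 3
15 = 5*3 + 0
gcd = 3 and 3 | 676029, so solutions exist. Divide through by 3: 355517x ≡ 225343 (mod 952207).
Now find 355517⁻¹ mod 952207:
952207 = 2×355517 + 241173
355517 = 1×241173 + 114344
241173 = 2×114344 + 12485
114344 = 9×12485 + 1979
12485 = 6×1979 + 611
1979 = 3×611 + 146
611 = 4×146 + 27
146 = 5×27 + 11
27 = 2×11 + 5
11 = 2×5 + 1
5 = 5×1 + 0
Back-substitute:
1 = 11 − 2·5
1 = −2·27 + 5·11
1 = 5·146 − 27·27
1 = −27·611 + 113·146
1 = 113·1979 − 366·611
1 = −366·12485 + 2309·1979
1 = 2309·114344 − 21147·12485
1 = −21147·241173 + 44603·114344
1 = 44603·355517 − 65750·241173
1 = −65750·952207 + 176103·355517
So 355517⁻¹ ≡ 176103 (mod 952207).
Then x ≡ 176103·225343 ≡ 351604 (mod 952207); the smallest non-negative solution is x = 351604.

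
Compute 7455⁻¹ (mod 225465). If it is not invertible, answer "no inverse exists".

Euclidean algorithm on 225465, 7455:
225465 = 30·7455 + 1815
7455 = 4·1815 + 195
1815 = 9·195 + 60
195 = 3·60 + 15
60 = 4·15 + 0
gcd(7455, 225465) = 15 ≠ 1, so 7455 has no multiplicative inverse modulo 225465.

no inverse exists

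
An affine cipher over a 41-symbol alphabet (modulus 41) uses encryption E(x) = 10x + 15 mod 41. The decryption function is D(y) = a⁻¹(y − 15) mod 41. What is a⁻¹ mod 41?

Run Euclid on (41, 10):
41 = 4*10 + 1
10 = 10*1 + 0
Since gcd(10, 41) = 1, back-substitute to write 1 as a combination:
1 = 41 − 4·10
Hence 10⁻¹ ≡ -4 ≡ 37 (mod 41).

37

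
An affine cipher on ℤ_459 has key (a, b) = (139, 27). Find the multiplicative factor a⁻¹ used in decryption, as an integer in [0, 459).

142

gcd(459, 139) by repeated division:
459 = 3*139 + 42
139 = 3*42 + 13
42 = 3*13 + 3
13 = 4*3 + 1
3 = 3*1 + 0
The gcd is 1. Working backward:
1 = 13 − 4·3
1 = −4·42 + 13·13
1 = 13·139 − 43·42
1 = −43·459 + 142·139
So 139·142 ≡ 1 (mod 459).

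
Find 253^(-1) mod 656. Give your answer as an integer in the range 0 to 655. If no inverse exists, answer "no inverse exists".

293

Apply the Euclidean algorithm to 656 and 253:
656 = 2×253 + 150
253 = 1×150 + 103
150 = 1×103 + 47
103 = 2×47 + 9
47 = 5×9 + 2
9 = 4×2 + 1
2 = 2×1 + 0
The gcd is 1. Working backward:
1 = 9 − 4·2
1 = −4·47 + 21·9
1 = 21·103 − 46·47
1 = −46·150 + 67·103
1 = 67·253 − 113·150
1 = −113·656 + 293·253
So 253·293 ≡ 1 (mod 656).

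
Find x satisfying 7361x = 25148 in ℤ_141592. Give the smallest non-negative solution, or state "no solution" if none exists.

First find gcd(7361, 141592):
141592 = 19×7361 + 1733
7361 = 4×1733 + 429
1733 = 4×429 + 17
429 = 25×17 + 4
17 = 4×4 + 1
4 = 4×1 + 0
gcd = 1, so a unique solution mod 141592 exists.
Back-substitute for the Bézout coefficients:
1 = 17 − 4·4
1 = −4·429 + 101·17
1 = 101·1733 − 408·429
1 = −408·7361 + 1733·1733
1 = 1733·141592 − 33335·7361
So 7361·(-33335) ≡ 1 (mod 141592), giving 7361⁻¹ ≡ 108257.
x ≡ 7361⁻¹·25148 ≡ 108257·25148 ≡ 57652 (mod 141592).

57652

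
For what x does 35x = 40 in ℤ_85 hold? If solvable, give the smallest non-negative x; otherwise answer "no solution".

6

First find gcd(35, 85):
85 = 2·35 + 15
35 = 2·15 + 5
15 = 3·5 + 0
gcd = 5 and 5 | 40, so solutions exist. Divide through by 5: 7x ≡ 8 (mod 17).
Now find 7⁻¹ mod 17:
17 = 2·7 + 3
7 = 2·3 + 1
3 = 3·1 + 0
Back-substitute:
1 = 7 − 2·3
1 = −2·17 + 5·7
So 7⁻¹ ≡ 5 (mod 17).
Then x ≡ 5·8 ≡ 6 (mod 17); the smallest non-negative solution is x = 6.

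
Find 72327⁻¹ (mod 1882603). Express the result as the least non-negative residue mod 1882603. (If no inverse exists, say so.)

1267016

gcd(1882603, 72327) by repeated division:
1882603 = 26×72327 + 2101
72327 = 34×2101 + 893
2101 = 2×893 + 315
893 = 2×315 + 263
315 = 1×263 + 52
263 = 5×52 + 3
52 = 17×3 + 1
3 = 3×1 + 0
gcd = 1, so the inverse exists. Back-substitute:
1 = 52 − 17·3
1 = −17·263 + 86·52
1 = 86·315 − 103·263
1 = −103·893 + 292·315
1 = 292·2101 − 687·893
1 = −687·72327 + 23650·2101
1 = 23650·1882603 − 615587·72327
Thus 72327·(-615587) ≡ 1 (mod 1882603); reducing, -615587 mod 1882603 = 1267016.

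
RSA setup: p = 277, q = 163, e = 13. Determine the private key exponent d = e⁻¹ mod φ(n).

17197

φ(n) = (p−1)(q−1) = 276·162 = 44712.
Need d with 13·d ≡ 1 (mod 44712). Apply the extended Euclidean algorithm:
44712 = 3439·13 + 5
13 = 2·5 + 3
5 = 1·3 + 2
3 = 1·2 + 1
2 = 2·1 + 0
Back-substitute:
1 = 3 − 2
1 = −5 + 2·3
1 = 2·13 − 5·5
1 = −5·44712 + 17197·13
So 13·17197 ≡ 1 (mod 44712), hence d = 17197.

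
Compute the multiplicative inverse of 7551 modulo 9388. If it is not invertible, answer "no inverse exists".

Extended Euclidean algorithm:
9388 = 1·7551 + 1837
7551 = 4·1837 + 203
1837 = 9·203 + 10
203 = 20·10 + 3
10 = 3·3 + 1
3 = 3·1 + 0
Since gcd(7551, 9388) = 1, back-substitute to write 1 as a combination:
1 = 10 − 3·3
1 = −3·203 + 61·10
1 = 61·1837 − 552·203
1 = −552·7551 + 2269·1837
1 = 2269·9388 − 2821·7551
Hence 7551⁻¹ ≡ -2821 ≡ 6567 (mod 9388).

6567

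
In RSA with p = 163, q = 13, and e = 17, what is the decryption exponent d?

φ(n) = (p−1)(q−1) = 162·12 = 1944.
Need d with 17·d ≡ 1 (mod 1944). Apply the extended Euclidean algorithm:
1944 = 114*17 + 6
17 = 2*6 + 5
6 = 1*5 + 1
5 = 5*1 + 0
Back-substitute:
1 = 6 − 5
1 = −17 + 3·6
1 = 3·1944 − 343·17
So 17·(-343) ≡ 1 (mod 1944), hence d ≡ -343 ≡ 1601 (mod 1944).

1601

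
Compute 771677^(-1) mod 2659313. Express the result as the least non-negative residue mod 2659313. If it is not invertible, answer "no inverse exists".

Run Euclid on (2659313, 771677):
2659313 = 3·771677 + 344282
771677 = 2·344282 + 83113
344282 = 4·83113 + 11830
83113 = 7·11830 + 303
11830 = 39·303 + 13
303 = 23·13 + 4
13 = 3·4 + 1
4 = 4·1 + 0
The gcd is 1. Working backward:
1 = 13 − 3·4
1 = −3·303 + 70·13
1 = 70·11830 − 2733·303
1 = −2733·83113 + 19201·11830
1 = 19201·344282 − 79537·83113
1 = −79537·771677 + 178275·344282
1 = 178275·2659313 − 614362·771677
So 771677·(-614362) ≡ 1 (mod 2659313), and -614362 ≡ 2044951 (mod 2659313).

2044951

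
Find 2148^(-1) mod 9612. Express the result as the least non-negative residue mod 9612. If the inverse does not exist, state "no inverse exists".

Euclidean algorithm on 9612, 2148:
9612 = 4·2148 + 1020
2148 = 2·1020 + 108
1020 = 9·108 + 48
108 = 2·48 + 12
48 = 4·12 + 0
Since gcd = 12 > 1, 2148 is not a unit mod 9612.

no inverse exists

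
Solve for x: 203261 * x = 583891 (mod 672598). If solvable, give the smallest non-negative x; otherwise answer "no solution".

524227

First find gcd(203261, 672598):
672598 = 3*203261 + 62815
203261 = 3*62815 + 14816
62815 = 4*14816 + 3551
14816 = 4*3551 + 612
3551 = 5*612 + 491
612 = 1*491 + 121
491 = 4*121 + 7
121 = 17*7 + 2
7 = 3*2 + 1
2 = 2*1 + 0
gcd = 1, so a unique solution mod 672598 exists.
Back-substitute for the Bézout coefficients:
1 = 7 − 3·2
1 = −3·121 + 52·7
1 = 52·491 − 211·121
1 = −211·612 + 263·491
1 = 263·3551 − 1526·612
1 = −1526·14816 + 6367·3551
1 = 6367·62815 − 26994·14816
1 = −26994·203261 + 87349·62815
1 = 87349·672598 − 289041·203261
So 203261·(-289041) ≡ 1 (mod 672598), giving 203261⁻¹ ≡ 383557.
x ≡ 203261⁻¹·583891 ≡ 383557·583891 ≡ 524227 (mod 672598).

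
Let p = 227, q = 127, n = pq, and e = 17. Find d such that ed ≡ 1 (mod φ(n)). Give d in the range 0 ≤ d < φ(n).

φ(n) = (p−1)(q−1) = 226·126 = 28476.
Need d with 17·d ≡ 1 (mod 28476). Apply the extended Euclidean algorithm:
28476 = 1675×17 + 1
17 = 17×1 + 0
Back-substitute:
1 = 28476 − 1675·17
So 17·(-1675) ≡ 1 (mod 28476), hence d ≡ -1675 ≡ 26801 (mod 28476).

26801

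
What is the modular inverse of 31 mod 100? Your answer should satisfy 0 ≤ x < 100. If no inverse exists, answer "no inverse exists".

71

Apply the Euclidean algorithm to 100 and 31:
100 = 3×31 + 7
31 = 4×7 + 3
7 = 2×3 + 1
3 = 3×1 + 0
The gcd is 1. Working backward:
1 = 7 − 2·3
1 = −2·31 + 9·7
1 = 9·100 − 29·31
So 31·(-29) ≡ 1 (mod 100), and -29 ≡ 71 (mod 100).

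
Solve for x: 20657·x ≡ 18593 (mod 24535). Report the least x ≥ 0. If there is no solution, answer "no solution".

gcd(20657, 24535):
24535 = 1*20657 + 3878
20657 = 5*3878 + 1267
3878 = 3*1267 + 77
1267 = 16*77 + 35
77 = 2*35 + 7
35 = 5*7 + 0
gcd = 7, but 7 ∤ 18593, so the congruence has no solution.

no solution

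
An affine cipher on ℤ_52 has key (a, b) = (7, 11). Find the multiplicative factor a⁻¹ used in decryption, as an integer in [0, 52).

15

Extended Euclidean algorithm:
52 = 7*7 + 3
7 = 2*3 + 1
3 = 3*1 + 0
Since gcd(7, 52) = 1, back-substitute to write 1 as a combination:
1 = 7 − 2·3
1 = −2·52 + 15·7
So 7·15 ≡ 1 (mod 52).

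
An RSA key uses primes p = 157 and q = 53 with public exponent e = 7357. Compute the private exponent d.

1429

φ(n) = (p−1)(q−1) = 156·52 = 8112.
Need d with 7357·d ≡ 1 (mod 8112). Apply the extended Euclidean algorithm:
8112 = 1×7357 + 755
7357 = 9×755 + 562
755 = 1×562 + 193
562 = 2×193 + 176
193 = 1×176 + 17
176 = 10×17 + 6
17 = 2×6 + 5
6 = 1×5 + 1
5 = 5×1 + 0
Back-substitute:
1 = 6 − 5
1 = −17 + 3·6
1 = 3·176 − 31·17
1 = −31·193 + 34·176
1 = 34·562 − 99·193
1 = −99·755 + 133·562
1 = 133·7357 − 1296·755
1 = −1296·8112 + 1429·7357
So 7357·1429 ≡ 1 (mod 8112), hence d = 1429.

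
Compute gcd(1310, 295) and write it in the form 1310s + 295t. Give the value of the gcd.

Repeated division:
1310 = 4×295 + 130
295 = 2×130 + 35
130 = 3×35 + 25
35 = 1×25 + 10
25 = 2×10 + 5
10 = 2×5 + 0
gcd(1310, 295) = 5.
Back-substituting:
5 = 25 − 2·10
5 = −2·35 + 3·25
5 = 3·130 − 11·35
5 = −11·295 + 25·130
5 = 25·1310 − 111·295
So 5 = (25)·1310 + (-111)·295.

5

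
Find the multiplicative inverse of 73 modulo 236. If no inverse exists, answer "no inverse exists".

Run Euclid on (236, 73):
236 = 3*73 + 17
73 = 4*17 + 5
17 = 3*5 + 2
5 = 2*2 + 1
2 = 2*1 + 0
gcd = 1, so the inverse exists. Back-substitute:
1 = 5 − 2·2
1 = −2·17 + 7·5
1 = 7·73 − 30·17
1 = −30·236 + 97·73
So 73·97 ≡ 1 (mod 236).

97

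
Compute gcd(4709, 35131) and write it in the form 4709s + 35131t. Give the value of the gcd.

Repeated division:
35131 = 7*4709 + 2168
4709 = 2*2168 + 373
2168 = 5*373 + 303
373 = 1*303 + 70
303 = 4*70 + 23
70 = 3*23 + 1
23 = 23*1 + 0
gcd(4709, 35131) = 1.
Working backward:
1 = 70 − 3·23
1 = −3·303 + 13·70
1 = 13·373 − 16·303
1 = −16·2168 + 93·373
1 = 93·4709 − 202·2168
1 = −202·35131 + 1507·4709
So 1 = (-202)·35131 + (1507)·4709.

1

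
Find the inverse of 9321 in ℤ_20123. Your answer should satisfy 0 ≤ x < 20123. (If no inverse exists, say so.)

14063

Run Euclid on (20123, 9321):
20123 = 2*9321 + 1481
9321 = 6*1481 + 435
1481 = 3*435 + 176
435 = 2*176 + 83
176 = 2*83 + 10
83 = 8*10 + 3
10 = 3*3 + 1
3 = 3*1 + 0
The gcd is 1. Working backward:
1 = 10 − 3·3
1 = −3·83 + 25·10
1 = 25·176 − 53·83
1 = −53·435 + 131·176
1 = 131·1481 − 446·435
1 = −446·9321 + 2807·1481
1 = 2807·20123 − 6060·9321
So 9321·(-6060) ≡ 1 (mod 20123), and -6060 ≡ 14063 (mod 20123).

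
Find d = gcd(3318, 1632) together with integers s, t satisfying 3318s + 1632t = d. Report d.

Apply Euclid's algorithm to 3318 and 1632:
3318 = 2·1632 + 54
1632 = 30·54 + 12
54 = 4·12 + 6
12 = 2·6 + 0
gcd(3318, 1632) = 6.
Express as a combination:
6 = 54 − 4·12
6 = −4·1632 + 121·54
6 = 121·3318 − 246·1632
So 6 = (121)·3318 + (-246)·1632.

6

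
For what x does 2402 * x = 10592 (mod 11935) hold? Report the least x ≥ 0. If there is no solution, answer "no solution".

5321

First find gcd(2402, 11935):
11935 = 4·2402 + 2327
2402 = 1·2327 + 75
2327 = 31·75 + 2
75 = 37·2 + 1
2 = 2·1 + 0
gcd = 1, so a unique solution mod 11935 exists.
Back-substitute for the Bézout coefficients:
1 = 75 − 37·2
1 = −37·2327 + 1148·75
1 = 1148·2402 − 1185·2327
1 = −1185·11935 + 5888·2402
So 2402·(5888) ≡ 1 (mod 11935), giving 2402⁻¹ ≡ 5888.
x ≡ 2402⁻¹·10592 ≡ 5888·10592 ≡ 5321 (mod 11935).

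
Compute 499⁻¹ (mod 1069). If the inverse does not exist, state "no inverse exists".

Extended Euclidean algorithm:
1069 = 2×499 + 71
499 = 7×71 + 2
71 = 35×2 + 1
2 = 2×1 + 0
Since gcd(499, 1069) = 1, back-substitute to write 1 as a combination:
1 = 71 − 35·2
1 = −35·499 + 246·71
1 = 246·1069 − 527·499
Thus 499·(-527) ≡ 1 (mod 1069); reducing, -527 mod 1069 = 542.

542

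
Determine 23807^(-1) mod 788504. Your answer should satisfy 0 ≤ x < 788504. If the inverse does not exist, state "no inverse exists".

52695

Extended Euclidean algorithm:
788504 = 33*23807 + 2873
23807 = 8*2873 + 823
2873 = 3*823 + 404
823 = 2*404 + 15
404 = 26*15 + 14
15 = 1*14 + 1
14 = 14*1 + 0
The gcd is 1. Working backward:
1 = 15 − 14
1 = −404 + 27·15
1 = 27·823 − 55·404
1 = −55·2873 + 192·823
1 = 192·23807 − 1591·2873
1 = −1591·788504 + 52695·23807
So 23807·52695 ≡ 1 (mod 788504).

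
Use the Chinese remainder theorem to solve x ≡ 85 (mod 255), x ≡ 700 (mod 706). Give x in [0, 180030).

Write x = 85 + 255·k. Then 255·k ≡ 700 − 85 ≡ 615 (mod 706).
Need 255⁻¹ mod 706. Extended Euclid on (706, 255):
706 = 2·255 + 196
255 = 1·196 + 59
196 = 3·59 + 19
59 = 3·19 + 2
19 = 9·2 + 1
2 = 2·1 + 0
Back-substitute:
1 = 19 − 9·2
1 = −9·59 + 28·19
1 = 28·196 − 93·59
1 = −93·255 + 121·196
1 = 121·706 − 335·255
255⁻¹ ≡ 371 (mod 706), so k ≡ 371·615 ≡ 127 (mod 706).
x = 85 + 255·127 = 32470.

32470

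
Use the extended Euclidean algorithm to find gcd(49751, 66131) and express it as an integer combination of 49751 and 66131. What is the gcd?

Euclidean algorithm:
66131 = 1·49751 + 16380
49751 = 3·16380 + 611
16380 = 26·611 + 494
611 = 1·494 + 117
494 = 4·117 + 26
117 = 4·26 + 13
26 = 2·13 + 0
gcd(49751, 66131) = 13.
Working backward:
13 = 117 − 4·26
13 = −4·494 + 17·117
13 = 17·611 − 21·494
13 = −21·16380 + 563·611
13 = 563·49751 − 1710·16380
13 = −1710·66131 + 2273·49751
So 13 = (-1710)·66131 + (2273)·49751.

13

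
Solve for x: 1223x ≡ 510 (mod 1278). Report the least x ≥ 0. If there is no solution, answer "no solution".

First find gcd(1223, 1278):
1278 = 1×1223 + 55
1223 = 22×55 + 13
55 = 4×13 + 3
13 = 4×3 + 1
3 = 3×1 + 0
gcd = 1, so a unique solution mod 1278 exists.
Back-substitute for the Bézout coefficients:
1 = 13 − 4·3
1 = −4·55 + 17·13
1 = 17·1223 − 378·55
1 = −378·1278 + 395·1223
So 1223·(395) ≡ 1 (mod 1278), giving 1223⁻¹ ≡ 395.
x ≡ 1223⁻¹·510 ≡ 395·510 ≡ 804 (mod 1278).

804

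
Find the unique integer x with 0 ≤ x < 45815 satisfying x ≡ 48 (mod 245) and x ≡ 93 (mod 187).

Write x = 48 + 245·k. Then 245·k ≡ 93 − 48 ≡ 45 (mod 187).
Need 245⁻¹ mod 187. Extended Euclid on (187, 58):
187 = 3×58 + 13
58 = 4×13 + 6
13 = 2×6 + 1
6 = 6×1 + 0
Back-substitute:
1 = 13 − 2·6
1 = −2·58 + 9·13
1 = 9·187 − 29·58
245⁻¹ ≡ 158 (mod 187), so k ≡ 158·45 ≡ 4 (mod 187).
x = 48 + 245·4 = 1028.

1028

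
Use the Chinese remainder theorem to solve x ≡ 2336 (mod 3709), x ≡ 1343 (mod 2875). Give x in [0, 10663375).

Write x = 2336 + 3709·k. Then 3709·k ≡ 1343 − 2336 ≡ 1882 (mod 2875).
Need 3709⁻¹ mod 2875. Extended Euclid on (2875, 834):
2875 = 3*834 + 373
834 = 2*373 + 88
373 = 4*88 + 21
88 = 4*21 + 4
21 = 5*4 + 1
4 = 4*1 + 0
Back-substitute:
1 = 21 − 5·4
1 = −5·88 + 21·21
1 = 21·373 − 89·88
1 = −89·834 + 199·373
1 = 199·2875 − 686·834
3709⁻¹ ≡ 2189 (mod 2875), so k ≡ 2189·1882 ≡ 2698 (mod 2875).
x = 2336 + 3709·2698 = 10009218.

10009218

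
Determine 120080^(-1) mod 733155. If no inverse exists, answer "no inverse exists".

Euclidean algorithm on 733155, 120080:
733155 = 6·120080 + 12675
120080 = 9·12675 + 6005
12675 = 2·6005 + 665
6005 = 9·665 + 20
665 = 33·20 + 5
20 = 4·5 + 0
gcd(120080, 733155) = 5 ≠ 1, so 120080 has no multiplicative inverse modulo 733155.

no inverse exists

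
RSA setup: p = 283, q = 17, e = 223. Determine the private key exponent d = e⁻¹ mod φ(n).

φ(n) = (p−1)(q−1) = 282·16 = 4512.
Need d with 223·d ≡ 1 (mod 4512). Apply the extended Euclidean algorithm:
4512 = 20*223 + 52
223 = 4*52 + 15
52 = 3*15 + 7
15 = 2*7 + 1
7 = 7*1 + 0
Back-substitute:
1 = 15 − 2·7
1 = −2·52 + 7·15
1 = 7·223 − 30·52
1 = −30·4512 + 607·223
So 223·607 ≡ 1 (mod 4512), hence d = 607.

607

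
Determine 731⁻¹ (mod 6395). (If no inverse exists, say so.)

1286

Apply the Euclidean algorithm to 6395 and 731:
6395 = 8*731 + 547
731 = 1*547 + 184
547 = 2*184 + 179
184 = 1*179 + 5
179 = 35*5 + 4
5 = 1*4 + 1
4 = 4*1 + 0
The gcd is 1. Working backward:
1 = 5 − 4
1 = −179 + 36·5
1 = 36·184 − 37·179
1 = −37·547 + 110·184
1 = 110·731 − 147·547
1 = −147·6395 + 1286·731
So 731·1286 ≡ 1 (mod 6395).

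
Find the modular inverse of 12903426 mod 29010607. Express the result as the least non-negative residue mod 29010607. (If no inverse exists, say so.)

22161090

Apply the Euclidean algorithm to 29010607 and 12903426:
29010607 = 2×12903426 + 3203755
12903426 = 4×3203755 + 88406
3203755 = 36×88406 + 21139
88406 = 4×21139 + 3850
21139 = 5×3850 + 1889
3850 = 2×1889 + 72
1889 = 26×72 + 17
72 = 4×17 + 4
17 = 4×4 + 1
4 = 4×1 + 0
gcd = 1, so the inverse exists. Back-substitute:
1 = 17 − 4·4
1 = −4·72 + 17·17
1 = 17·1889 − 446·72
1 = −446·3850 + 909·1889
1 = 909·21139 − 4991·3850
1 = −4991·88406 + 20873·21139
1 = 20873·3203755 − 756419·88406
1 = −756419·12903426 + 3046549·3203755
1 = 3046549·29010607 − 6849517·12903426
So 12903426·(-6849517) ≡ 1 (mod 29010607), and -6849517 ≡ 22161090 (mod 29010607).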